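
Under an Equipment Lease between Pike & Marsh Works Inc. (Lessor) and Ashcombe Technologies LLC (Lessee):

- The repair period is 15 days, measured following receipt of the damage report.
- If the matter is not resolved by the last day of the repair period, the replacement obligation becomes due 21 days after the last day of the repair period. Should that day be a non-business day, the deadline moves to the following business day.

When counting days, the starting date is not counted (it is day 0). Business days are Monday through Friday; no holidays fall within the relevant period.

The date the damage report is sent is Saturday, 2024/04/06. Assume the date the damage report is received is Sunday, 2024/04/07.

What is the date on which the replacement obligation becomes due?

The last day of the repair period: 15 calendar days after 2024/04/07 is 2024/04/22.
The date on which the replacement obligation becomes due: 2024/04/22 + 21 days = 2024/05/13. 2024/05/13 is a Monday, so no roll-forward applies.

2024/05/13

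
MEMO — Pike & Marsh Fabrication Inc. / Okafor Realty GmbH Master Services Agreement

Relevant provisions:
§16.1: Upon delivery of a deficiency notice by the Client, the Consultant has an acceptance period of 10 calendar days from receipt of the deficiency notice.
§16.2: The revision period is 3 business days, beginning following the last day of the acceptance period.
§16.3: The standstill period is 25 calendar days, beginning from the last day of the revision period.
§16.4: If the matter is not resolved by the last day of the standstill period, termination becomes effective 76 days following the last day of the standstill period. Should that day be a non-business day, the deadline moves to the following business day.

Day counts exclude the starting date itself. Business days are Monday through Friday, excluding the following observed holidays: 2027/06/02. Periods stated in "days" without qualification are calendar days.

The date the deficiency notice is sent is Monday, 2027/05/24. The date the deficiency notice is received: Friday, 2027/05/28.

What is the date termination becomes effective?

2027/09/20

Adding 10 calendar days to 2027/05/28 gives 2027/06/07, which is the last day of the acceptance period.
The last day of the revision period: 3 business days after Monday, 2027/06/07, skipping weekends — Jun 8, Jun 9, Jun 10 — lands on Thursday, 2027/06/10.
Adding 25 calendar days to 2027/06/10 gives 2027/07/05, which is the last day of the standstill period.
The date termination becomes effective: 76 calendar days after 2027/07/05 is 2027/09/19. That falls on a Sunday, so it rolls to the next business day, Monday, 2027/09/20.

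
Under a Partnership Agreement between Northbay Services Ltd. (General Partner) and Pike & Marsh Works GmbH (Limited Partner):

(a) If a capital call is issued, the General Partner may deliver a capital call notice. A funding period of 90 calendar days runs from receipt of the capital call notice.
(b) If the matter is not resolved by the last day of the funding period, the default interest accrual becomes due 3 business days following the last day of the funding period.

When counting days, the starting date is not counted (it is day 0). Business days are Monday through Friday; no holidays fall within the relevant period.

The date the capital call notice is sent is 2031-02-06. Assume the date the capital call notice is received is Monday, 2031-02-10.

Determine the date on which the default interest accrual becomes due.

2031-05-14

Adding 90 calendar days to 2031-02-10 gives 2031-05-11, which is the last day of the funding period.
The date on which the default interest accrual becomes due: 3 business days after Sunday, 2031-05-11, skipping weekends — May 12, May 13, May 14 — lands on Wednesday, 2031-05-14.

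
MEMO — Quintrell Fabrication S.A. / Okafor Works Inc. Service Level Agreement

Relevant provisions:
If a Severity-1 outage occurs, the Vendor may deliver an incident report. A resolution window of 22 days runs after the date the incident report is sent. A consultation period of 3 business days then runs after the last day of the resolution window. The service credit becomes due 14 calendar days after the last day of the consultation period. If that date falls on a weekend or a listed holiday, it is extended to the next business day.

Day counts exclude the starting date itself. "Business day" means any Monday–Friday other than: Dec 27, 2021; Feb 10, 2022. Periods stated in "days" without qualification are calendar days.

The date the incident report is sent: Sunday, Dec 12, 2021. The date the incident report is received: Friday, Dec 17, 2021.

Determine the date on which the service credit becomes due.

Jan 20, 2022

The last day of the resolution window: Dec 12, 2021 + 22 days = Jan 3, 2022.
The last day of the consultation period: counting 3 business days from Monday, Jan 3, 2022 (Jan 4, Jan 5, Jan 6, skipping weekends) reaches Thursday, Jan 6, 2022.
Adding 14 calendar days to Jan 6, 2022 gives Jan 20, 2022, which is the date on which the service credit becomes due. Jan 20, 2022 is a Thursday and is not a listed holiday, so no roll-forward applies.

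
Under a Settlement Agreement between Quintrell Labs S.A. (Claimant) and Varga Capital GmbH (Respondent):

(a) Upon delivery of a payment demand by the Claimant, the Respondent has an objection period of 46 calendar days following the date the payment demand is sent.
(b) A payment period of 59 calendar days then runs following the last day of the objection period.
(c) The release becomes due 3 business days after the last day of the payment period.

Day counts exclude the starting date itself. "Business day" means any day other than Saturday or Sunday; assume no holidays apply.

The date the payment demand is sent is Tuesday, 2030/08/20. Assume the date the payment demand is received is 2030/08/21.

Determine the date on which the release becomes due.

Adding 46 calendar days to 2030/08/20 gives 2030/10/05, which is the last day of the objection period.
The last day of the payment period: 59 calendar days after 2030/10/05 is 2030/12/03.
From Tuesday, 2030/12/03, 3 business days (Dec 4, Dec 5, Dec 6, skipping weekends) brings us to Friday, 2030/12/06, which is the date on which the release becomes due.

2030/12/06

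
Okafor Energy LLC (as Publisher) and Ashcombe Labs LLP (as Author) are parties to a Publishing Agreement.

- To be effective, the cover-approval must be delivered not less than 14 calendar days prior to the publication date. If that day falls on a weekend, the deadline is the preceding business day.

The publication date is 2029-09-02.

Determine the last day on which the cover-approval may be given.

2029-09-02 minus 14 days is 2029-08-19. That is a Sunday, so the deadline moves back to Friday, 2029-08-17.

2029-08-17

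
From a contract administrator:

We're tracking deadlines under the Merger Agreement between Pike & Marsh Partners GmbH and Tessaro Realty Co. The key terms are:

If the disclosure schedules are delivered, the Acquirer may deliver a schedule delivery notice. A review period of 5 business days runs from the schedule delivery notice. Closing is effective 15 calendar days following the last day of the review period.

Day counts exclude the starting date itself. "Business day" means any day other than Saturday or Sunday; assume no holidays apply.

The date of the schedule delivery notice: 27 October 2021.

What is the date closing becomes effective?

18 November 2021

The last day of the review period: 5 business days after Wednesday, 27 October 2021, skipping weekends — Oct 28, Oct 29, Nov 1, Nov 2, Nov 3 — lands on Wednesday, 3 November 2021.
The date closing becomes effective: 15 calendar days after 3 November 2021 is 18 November 2021.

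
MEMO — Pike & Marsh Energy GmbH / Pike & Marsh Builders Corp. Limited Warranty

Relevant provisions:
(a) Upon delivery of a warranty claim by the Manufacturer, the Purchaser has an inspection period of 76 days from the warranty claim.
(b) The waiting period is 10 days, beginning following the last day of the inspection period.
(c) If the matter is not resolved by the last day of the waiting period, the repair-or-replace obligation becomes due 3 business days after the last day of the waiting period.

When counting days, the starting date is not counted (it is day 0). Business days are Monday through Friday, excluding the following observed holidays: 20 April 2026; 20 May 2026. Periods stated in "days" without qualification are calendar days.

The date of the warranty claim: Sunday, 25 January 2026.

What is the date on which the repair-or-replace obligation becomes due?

24 April 2026

Adding 76 calendar days to 25 January 2026 gives 11 April 2026, which is the last day of the inspection period.
The last day of the waiting period: 10 calendar days after 11 April 2026 is 21 April 2026.
From Tuesday, 21 April 2026, 3 business days (Apr 22, Apr 23, Apr 24, skipping weekends) brings us to Friday, 24 April 2026, which is the date on which the repair-or-replace obligation becomes due.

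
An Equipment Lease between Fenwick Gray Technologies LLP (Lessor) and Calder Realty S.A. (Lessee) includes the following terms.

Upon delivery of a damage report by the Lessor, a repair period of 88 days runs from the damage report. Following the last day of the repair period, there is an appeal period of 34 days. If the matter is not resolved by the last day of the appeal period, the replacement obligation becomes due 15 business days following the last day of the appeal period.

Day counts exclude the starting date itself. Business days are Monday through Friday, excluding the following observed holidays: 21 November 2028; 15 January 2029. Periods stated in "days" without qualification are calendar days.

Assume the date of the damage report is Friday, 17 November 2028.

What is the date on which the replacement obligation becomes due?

9 April 2029

The last day of the repair period: 17 November 2028 + 88 days = 13 February 2029.
Adding 34 calendar days to 13 February 2029 gives 19 March 2029, which is the last day of the appeal period.
From Monday, 19 March 2029, 15 business days (Mar 20, Mar 21, Mar 22, Mar 23, …, Apr 5, Apr 6, Apr 9, skipping weekends) brings us to Monday, 9 April 2029, which is the date on which the replacement obligation becomes due.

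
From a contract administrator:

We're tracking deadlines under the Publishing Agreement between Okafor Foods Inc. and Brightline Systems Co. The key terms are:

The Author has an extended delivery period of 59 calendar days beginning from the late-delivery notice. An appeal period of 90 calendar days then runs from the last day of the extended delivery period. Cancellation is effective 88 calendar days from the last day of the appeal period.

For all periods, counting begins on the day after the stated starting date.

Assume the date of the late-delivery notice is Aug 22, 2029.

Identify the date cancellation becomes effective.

Apr 16, 2030

The last day of the extended delivery period: Aug 22, 2029 + 59 days = Oct 20, 2029.
The last day of the appeal period: Oct 20, 2029 + 90 days = Jan 18, 2030.
The date cancellation becomes effective: 88 calendar days after Jan 18, 2030 is Apr 16, 2030.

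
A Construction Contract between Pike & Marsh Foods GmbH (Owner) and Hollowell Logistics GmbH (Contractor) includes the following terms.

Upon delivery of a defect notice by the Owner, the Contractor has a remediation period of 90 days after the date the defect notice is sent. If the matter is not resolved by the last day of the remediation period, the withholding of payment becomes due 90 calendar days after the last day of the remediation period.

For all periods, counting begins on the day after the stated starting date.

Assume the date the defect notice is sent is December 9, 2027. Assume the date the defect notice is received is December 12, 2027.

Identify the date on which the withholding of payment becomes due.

June 6, 2028

The last day of the remediation period: December 9, 2027 + 90 days = March 8, 2028.
The date on which the withholding of payment becomes due: 90 calendar days after March 8, 2028 is June 6, 2028.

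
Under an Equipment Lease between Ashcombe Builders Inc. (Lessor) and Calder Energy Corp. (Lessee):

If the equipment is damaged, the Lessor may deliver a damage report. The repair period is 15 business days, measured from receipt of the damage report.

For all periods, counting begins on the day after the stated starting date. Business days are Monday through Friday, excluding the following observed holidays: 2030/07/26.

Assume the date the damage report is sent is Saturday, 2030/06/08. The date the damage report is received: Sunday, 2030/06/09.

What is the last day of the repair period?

2030/06/28

The last day of the repair period: 15 business days after Sunday, 2030/06/09, skipping weekends — Jun 10, Jun 11, Jun 12, Jun 13, …, Jun 26, Jun 27, Jun 28 — lands on Friday, 2030/06/28.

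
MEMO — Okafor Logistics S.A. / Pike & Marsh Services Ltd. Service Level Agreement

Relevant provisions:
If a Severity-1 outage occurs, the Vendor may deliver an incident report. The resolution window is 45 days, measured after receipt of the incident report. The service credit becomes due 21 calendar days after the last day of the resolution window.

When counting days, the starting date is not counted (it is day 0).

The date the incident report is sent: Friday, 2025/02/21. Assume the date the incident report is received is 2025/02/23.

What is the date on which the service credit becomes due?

2025/04/30

The last day of the resolution window: 2025/02/23 + 45 days = 2025/04/09.
The date on which the service credit becomes due: 21 calendar days after 2025/04/09 is 2025/04/30.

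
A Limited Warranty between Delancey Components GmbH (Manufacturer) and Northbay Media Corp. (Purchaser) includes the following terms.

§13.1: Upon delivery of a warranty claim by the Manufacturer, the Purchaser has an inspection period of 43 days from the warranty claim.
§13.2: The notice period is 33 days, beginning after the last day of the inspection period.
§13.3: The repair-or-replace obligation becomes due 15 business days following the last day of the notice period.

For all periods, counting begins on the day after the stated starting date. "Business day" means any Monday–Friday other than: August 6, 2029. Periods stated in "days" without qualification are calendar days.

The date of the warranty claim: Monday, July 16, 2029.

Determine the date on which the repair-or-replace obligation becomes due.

October 19, 2029

The last day of the inspection period: July 16, 2029 + 43 days = August 28, 2029.
The last day of the notice period: 33 calendar days after August 28, 2029 is September 30, 2029.
The date on which the repair-or-replace obligation becomes due: 15 business days after Sunday, September 30, 2029, skipping weekends — Oct 1, Oct 2, Oct 3, Oct 4, …, Oct 17, Oct 18, Oct 19 — lands on Friday, October 19, 2029.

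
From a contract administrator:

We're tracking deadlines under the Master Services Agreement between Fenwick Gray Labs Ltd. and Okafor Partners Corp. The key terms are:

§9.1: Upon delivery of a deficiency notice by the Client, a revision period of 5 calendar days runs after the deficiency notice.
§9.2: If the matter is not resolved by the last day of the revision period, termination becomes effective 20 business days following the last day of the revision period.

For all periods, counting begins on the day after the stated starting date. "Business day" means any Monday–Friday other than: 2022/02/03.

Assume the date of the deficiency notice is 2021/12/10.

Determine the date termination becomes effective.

2022/01/12

Adding 5 calendar days to 2021/12/10 gives 2021/12/15, which is the last day of the revision period.
From Wednesday, 2021/12/15, 20 business days (Dec 16, Dec 17, Dec 20, Dec 21, …, Jan 10, Jan 11, Jan 12, skipping weekends) brings us to Wednesday, 2022/01/12, which is the date termination becomes effective.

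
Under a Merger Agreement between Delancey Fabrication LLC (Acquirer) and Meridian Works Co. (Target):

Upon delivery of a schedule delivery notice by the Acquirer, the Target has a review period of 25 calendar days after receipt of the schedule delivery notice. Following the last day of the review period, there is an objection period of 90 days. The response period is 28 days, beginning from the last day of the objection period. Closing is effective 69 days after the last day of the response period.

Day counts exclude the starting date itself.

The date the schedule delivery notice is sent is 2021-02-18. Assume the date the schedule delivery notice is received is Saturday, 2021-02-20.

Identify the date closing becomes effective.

The last day of the review period: 25 calendar days after 2021-02-20 is 2021-03-17.
The last day of the objection period: 90 calendar days after 2021-03-17 is 2021-06-15.
Adding 28 calendar days to 2021-06-15 gives 2021-07-13, which is the last day of the response period.
Adding 69 calendar days to 2021-07-13 gives 2021-09-20, which is the date closing becomes effective.

2021-09-20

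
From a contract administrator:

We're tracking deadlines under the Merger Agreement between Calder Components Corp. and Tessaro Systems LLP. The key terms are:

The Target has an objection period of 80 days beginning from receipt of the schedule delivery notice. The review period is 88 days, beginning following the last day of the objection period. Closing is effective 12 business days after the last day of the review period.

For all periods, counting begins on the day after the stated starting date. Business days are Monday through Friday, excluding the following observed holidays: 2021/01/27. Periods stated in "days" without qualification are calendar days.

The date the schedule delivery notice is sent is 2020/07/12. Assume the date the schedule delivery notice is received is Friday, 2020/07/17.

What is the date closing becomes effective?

2021/01/19

Adding 80 calendar days to 2020/07/17 gives 2020/10/05, which is the last day of the objection period.
Adding 88 calendar days to 2020/10/05 gives 2021/01/01, which is the last day of the review period.
From Friday, 2021/01/01, 12 business days (Jan 4, Jan 5, Jan 6, Jan 7, …, Jan 15, Jan 18, Jan 19, skipping weekends) brings us to Tuesday, 2021/01/19, which is the date closing becomes effective.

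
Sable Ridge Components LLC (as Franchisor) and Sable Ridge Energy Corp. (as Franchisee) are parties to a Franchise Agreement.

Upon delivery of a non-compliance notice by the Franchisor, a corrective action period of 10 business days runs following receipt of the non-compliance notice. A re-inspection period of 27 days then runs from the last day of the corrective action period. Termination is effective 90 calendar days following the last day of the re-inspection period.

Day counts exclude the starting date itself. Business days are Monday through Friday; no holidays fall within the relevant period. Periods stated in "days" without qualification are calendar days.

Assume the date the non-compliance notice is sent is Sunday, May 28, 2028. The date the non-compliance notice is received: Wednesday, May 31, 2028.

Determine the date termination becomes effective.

The last day of the corrective action period: 10 business days after Wednesday, May 31, 2028, skipping weekends — Jun 1, Jun 2, Jun 5, Jun 6, Jun 7, Jun 8, Jun 9, Jun 12, Jun 13, Jun 14 — lands on Wednesday, Jun 14, 2028.
Adding 27 calendar days to Jun 14, 2028 gives Jul 11, 2028, which is the last day of the re-inspection period.
The date termination becomes effective: 90 calendar days after Jul 11, 2028 is Oct 9, 2028.

Oct 9, 2028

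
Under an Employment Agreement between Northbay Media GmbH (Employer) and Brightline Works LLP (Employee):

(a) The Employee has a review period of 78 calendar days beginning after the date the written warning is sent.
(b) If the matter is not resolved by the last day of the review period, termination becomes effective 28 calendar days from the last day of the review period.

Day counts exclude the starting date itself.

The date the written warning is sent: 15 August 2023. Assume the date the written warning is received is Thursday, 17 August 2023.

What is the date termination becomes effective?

The last day of the review period: 78 calendar days after 15 August 2023 is 1 November 2023.
Adding 28 calendar days to 1 November 2023 gives 29 November 2023, which is the date termination becomes effective.

29 November 2023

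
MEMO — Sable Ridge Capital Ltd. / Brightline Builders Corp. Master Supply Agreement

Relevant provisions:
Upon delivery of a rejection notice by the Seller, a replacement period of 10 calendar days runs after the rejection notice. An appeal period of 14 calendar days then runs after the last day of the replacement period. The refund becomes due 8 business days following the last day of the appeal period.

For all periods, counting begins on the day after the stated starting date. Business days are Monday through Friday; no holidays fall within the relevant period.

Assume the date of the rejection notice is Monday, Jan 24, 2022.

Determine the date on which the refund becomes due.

Mar 1, 2022

Adding 10 calendar days to Jan 24, 2022 gives Feb 3, 2022, which is the last day of the replacement period.
Adding 14 calendar days to Feb 3, 2022 gives Feb 17, 2022, which is the last day of the appeal period.
The date on which the refund becomes due: counting 8 business days from Thursday, Feb 17, 2022 (Feb 18, Feb 21, Feb 22, Feb 23, Feb 24, Feb 25, Feb 28, Mar 1, skipping weekends) reaches Tuesday, Mar 1, 2022.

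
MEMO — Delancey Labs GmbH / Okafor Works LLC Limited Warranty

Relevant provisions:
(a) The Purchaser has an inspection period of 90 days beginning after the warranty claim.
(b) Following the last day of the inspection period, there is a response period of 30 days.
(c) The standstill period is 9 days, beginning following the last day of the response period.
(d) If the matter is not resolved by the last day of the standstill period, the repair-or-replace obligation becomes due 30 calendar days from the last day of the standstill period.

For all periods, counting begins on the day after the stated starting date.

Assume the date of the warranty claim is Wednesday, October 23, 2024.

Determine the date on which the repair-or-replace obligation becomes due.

Adding 90 calendar days to October 23, 2024 gives January 21, 2025, which is the last day of the inspection period.
The last day of the response period: January 21, 2025 + 30 days = February 20, 2025.
The last day of the standstill period: February 20, 2025 + 9 days = March 1, 2025.
The date on which the repair-or-replace obligation becomes due: 30 calendar days after March 1, 2025 is March 31, 2025.

March 31, 2025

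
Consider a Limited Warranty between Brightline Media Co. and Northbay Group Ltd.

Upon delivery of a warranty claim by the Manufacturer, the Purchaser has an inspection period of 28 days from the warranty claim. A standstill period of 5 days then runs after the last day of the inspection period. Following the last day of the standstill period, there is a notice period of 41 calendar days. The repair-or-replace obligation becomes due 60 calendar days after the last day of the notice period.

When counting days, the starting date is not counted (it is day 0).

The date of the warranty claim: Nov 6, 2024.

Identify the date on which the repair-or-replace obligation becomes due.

Mar 20, 2025

Adding 28 calendar days to Nov 6, 2024 gives Dec 4, 2024, which is the last day of the inspection period.
The last day of the standstill period: Dec 4, 2024 + 5 days = Dec 9, 2024.
The last day of the notice period: Dec 9, 2024 + 41 days = Jan 19, 2025.
Adding 60 calendar days to Jan 19, 2025 gives Mar 20, 2025, which is the date on which the repair-or-replace obligation becomes due.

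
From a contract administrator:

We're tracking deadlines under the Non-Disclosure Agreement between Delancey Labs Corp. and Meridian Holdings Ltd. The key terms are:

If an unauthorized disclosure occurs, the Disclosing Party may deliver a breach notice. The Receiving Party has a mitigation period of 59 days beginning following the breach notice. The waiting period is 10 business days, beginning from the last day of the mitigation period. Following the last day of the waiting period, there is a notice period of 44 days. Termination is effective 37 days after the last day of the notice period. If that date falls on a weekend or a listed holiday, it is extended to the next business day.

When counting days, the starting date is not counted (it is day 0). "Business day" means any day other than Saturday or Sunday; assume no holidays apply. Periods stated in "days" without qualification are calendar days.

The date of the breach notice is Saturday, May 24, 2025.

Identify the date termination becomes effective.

The last day of the mitigation period: 59 calendar days after May 24, 2025 is Jul 22, 2025.
The last day of the waiting period: counting 10 business days from Tuesday, Jul 22, 2025 (Jul 23, Jul 24, Jul 25, Jul 28, Jul 29, Jul 30, Jul 31, Aug 1, Aug 4, Aug 5, skipping weekends) reaches Tuesday, Aug 5, 2025.
Adding 44 calendar days to Aug 5, 2025 gives Sep 18, 2025, which is the last day of the notice period.
Adding 37 calendar days to Sep 18, 2025 gives Oct 25, 2025, which is the date termination becomes effective. That falls on a Saturday, so it rolls to the next business day, Monday, Oct 27, 2025.

Oct 27, 2025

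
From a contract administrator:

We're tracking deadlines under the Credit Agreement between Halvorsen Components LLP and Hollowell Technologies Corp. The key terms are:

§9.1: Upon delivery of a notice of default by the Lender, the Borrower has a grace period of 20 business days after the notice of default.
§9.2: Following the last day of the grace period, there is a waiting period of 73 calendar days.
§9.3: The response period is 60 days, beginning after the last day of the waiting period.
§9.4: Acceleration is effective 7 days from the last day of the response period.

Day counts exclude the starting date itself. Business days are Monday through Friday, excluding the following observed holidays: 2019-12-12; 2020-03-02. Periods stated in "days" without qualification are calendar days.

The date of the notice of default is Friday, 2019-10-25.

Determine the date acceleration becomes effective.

The last day of the grace period: counting 20 business days from Friday, 2019-10-25 (Oct 28, Oct 29, Oct 30, Oct 31, …, Nov 20, Nov 21, Nov 22, skipping weekends) reaches Friday, 2019-11-22.
The last day of the waiting period: 73 calendar days after 2019-11-22 is 2020-02-03.
The last day of the response period: 60 calendar days after 2020-02-03 is 2020-04-03.
Adding 7 calendar days to 2020-04-03 gives 2020-04-10, which is the date acceleration becomes effective.

2020-04-10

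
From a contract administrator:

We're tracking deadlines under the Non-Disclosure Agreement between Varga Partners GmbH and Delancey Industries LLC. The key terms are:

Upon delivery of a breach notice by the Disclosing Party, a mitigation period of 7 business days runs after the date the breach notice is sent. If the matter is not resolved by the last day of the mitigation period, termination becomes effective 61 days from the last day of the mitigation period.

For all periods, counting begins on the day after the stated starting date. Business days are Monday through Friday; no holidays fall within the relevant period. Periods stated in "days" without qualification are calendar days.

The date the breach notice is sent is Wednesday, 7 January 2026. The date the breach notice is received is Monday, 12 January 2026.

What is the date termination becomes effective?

The last day of the mitigation period: counting 7 business days from Wednesday, 7 January 2026 (Jan 8, Jan 9, Jan 12, Jan 13, Jan 14, Jan 15, Jan 16, skipping weekends) reaches Friday, 16 January 2026.
The date termination becomes effective: 61 calendar days after 16 January 2026 is 18 March 2026.

18 March 2026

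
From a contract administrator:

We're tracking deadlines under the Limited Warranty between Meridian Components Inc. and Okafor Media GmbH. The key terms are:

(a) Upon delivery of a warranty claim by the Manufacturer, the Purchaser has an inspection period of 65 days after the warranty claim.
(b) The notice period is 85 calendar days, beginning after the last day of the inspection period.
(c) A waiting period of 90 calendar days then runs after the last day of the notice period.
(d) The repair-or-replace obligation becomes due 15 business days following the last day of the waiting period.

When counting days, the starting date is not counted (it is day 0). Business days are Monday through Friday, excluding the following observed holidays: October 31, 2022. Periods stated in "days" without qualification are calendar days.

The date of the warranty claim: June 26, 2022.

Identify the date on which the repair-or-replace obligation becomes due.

March 14, 2023

Adding 65 calendar days to June 26, 2022 gives August 30, 2022, which is the last day of the inspection period.
Adding 85 calendar days to August 30, 2022 gives November 23, 2022, which is the last day of the notice period.
Adding 90 calendar days to November 23, 2022 gives February 21, 2023, which is the last day of the waiting period.
From Tuesday, February 21, 2023, 15 business days (Feb 22, Feb 23, Feb 24, Feb 27, …, Mar 10, Mar 13, Mar 14, skipping weekends) brings us to Tuesday, March 14, 2023, which is the date on which the repair-or-replace obligation becomes due.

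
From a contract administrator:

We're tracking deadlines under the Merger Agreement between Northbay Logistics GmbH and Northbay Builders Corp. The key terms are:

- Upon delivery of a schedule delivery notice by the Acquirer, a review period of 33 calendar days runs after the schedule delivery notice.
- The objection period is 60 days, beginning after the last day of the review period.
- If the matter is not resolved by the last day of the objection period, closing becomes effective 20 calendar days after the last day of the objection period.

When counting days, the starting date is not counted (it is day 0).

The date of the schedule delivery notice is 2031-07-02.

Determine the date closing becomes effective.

The last day of the review period: 33 calendar days after 2031-07-02 is 2031-08-04.
Adding 60 calendar days to 2031-08-04 gives 2031-10-03, which is the last day of the objection period.
The date closing becomes effective: 20 calendar days after 2031-10-03 is 2031-10-23.

2031-10-23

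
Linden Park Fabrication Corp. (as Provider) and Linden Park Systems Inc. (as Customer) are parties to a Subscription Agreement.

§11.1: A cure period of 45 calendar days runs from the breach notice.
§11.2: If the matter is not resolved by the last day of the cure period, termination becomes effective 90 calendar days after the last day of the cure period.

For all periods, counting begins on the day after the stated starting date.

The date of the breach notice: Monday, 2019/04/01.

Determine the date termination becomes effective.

Adding 45 calendar days to 2019/04/01 gives 2019/05/16, which is the last day of the cure period.
Adding 90 calendar days to 2019/05/16 gives 2019/08/14, which is the date termination becomes effective.

2019/08/14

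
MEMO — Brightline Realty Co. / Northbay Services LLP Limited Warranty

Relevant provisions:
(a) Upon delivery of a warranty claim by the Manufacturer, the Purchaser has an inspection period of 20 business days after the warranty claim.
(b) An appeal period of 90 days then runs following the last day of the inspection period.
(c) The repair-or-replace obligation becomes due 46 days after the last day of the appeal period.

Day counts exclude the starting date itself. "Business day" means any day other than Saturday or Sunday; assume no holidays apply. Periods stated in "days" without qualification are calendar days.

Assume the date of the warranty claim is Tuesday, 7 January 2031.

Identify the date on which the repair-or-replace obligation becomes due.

The last day of the inspection period: counting 20 business days from Tuesday, 7 January 2031 (Jan 8, Jan 9, Jan 10, Jan 13, …, Jan 31, Feb 3, Feb 4, skipping weekends) reaches Tuesday, 4 February 2031.
The last day of the appeal period: 90 calendar days after 4 February 2031 is 5 May 2031.
The date on which the repair-or-replace obligation becomes due: 46 calendar days after 5 May 2031 is 20 June 2031.

20 June 2031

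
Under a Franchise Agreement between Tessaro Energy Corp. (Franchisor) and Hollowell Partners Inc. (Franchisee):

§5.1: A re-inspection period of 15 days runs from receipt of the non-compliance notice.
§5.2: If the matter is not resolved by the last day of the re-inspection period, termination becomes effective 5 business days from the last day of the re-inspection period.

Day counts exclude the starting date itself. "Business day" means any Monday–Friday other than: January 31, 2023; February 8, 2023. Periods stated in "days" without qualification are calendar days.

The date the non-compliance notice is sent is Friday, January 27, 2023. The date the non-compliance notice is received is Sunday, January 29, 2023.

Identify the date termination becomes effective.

February 20, 2023

The last day of the re-inspection period: January 29, 2023 + 15 days = February 13, 2023.
The date termination becomes effective: counting 5 business days from Monday, February 13, 2023 (Feb 14, Feb 15, Feb 16, Feb 17, Feb 20, skipping weekends) reaches Monday, February 20, 2023.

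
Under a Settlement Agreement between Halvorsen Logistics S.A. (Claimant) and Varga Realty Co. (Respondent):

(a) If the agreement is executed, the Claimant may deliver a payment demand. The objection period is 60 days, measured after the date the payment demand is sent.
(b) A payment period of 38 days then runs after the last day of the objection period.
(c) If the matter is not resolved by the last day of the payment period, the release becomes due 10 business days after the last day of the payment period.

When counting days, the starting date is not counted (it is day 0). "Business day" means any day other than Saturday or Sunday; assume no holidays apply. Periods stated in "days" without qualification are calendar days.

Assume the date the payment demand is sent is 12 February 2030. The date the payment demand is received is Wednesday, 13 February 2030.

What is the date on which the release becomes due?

The last day of the objection period: 12 February 2030 + 60 days = 13 April 2030.
The last day of the payment period: 13 April 2030 + 38 days = 21 May 2030.
The date on which the release becomes due: 10 business days after Tuesday, 21 May 2030, skipping weekends — May 22, May 23, May 24, May 27, May 28, May 29, May 30, May 31, Jun 3, Jun 4 — lands on Tuesday, 4 June 2030.

4 June 2030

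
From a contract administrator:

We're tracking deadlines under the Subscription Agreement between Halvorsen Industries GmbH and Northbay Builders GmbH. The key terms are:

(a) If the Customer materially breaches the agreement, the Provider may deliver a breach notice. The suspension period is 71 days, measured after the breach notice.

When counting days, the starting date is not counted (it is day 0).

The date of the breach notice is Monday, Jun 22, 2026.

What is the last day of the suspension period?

Adding 71 calendar days to Jun 22, 2026 gives Sep 1, 2026, which is the last day of the suspension period.

Sep 1, 2026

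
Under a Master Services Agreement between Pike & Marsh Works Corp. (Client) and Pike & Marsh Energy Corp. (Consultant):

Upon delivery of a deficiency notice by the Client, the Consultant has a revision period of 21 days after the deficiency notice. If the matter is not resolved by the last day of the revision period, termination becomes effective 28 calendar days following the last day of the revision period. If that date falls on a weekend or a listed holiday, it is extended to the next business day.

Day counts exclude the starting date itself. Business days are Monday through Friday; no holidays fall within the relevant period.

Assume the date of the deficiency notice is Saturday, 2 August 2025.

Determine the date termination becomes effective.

22 September 2025

The last day of the revision period: 2 August 2025 + 21 days = 23 August 2025.
Adding 28 calendar days to 23 August 2025 gives 20 September 2025, which is the date termination becomes effective. That falls on a Saturday, so it rolls to the next business day, Monday, 22 September 2025.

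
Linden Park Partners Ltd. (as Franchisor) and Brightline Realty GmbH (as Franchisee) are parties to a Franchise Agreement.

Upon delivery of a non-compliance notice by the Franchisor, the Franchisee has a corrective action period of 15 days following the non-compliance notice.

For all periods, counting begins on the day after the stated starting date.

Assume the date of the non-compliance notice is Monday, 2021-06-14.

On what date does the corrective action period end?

2021-06-29

The last day of the corrective action period: 2021-06-14 + 15 days = 2021-06-29.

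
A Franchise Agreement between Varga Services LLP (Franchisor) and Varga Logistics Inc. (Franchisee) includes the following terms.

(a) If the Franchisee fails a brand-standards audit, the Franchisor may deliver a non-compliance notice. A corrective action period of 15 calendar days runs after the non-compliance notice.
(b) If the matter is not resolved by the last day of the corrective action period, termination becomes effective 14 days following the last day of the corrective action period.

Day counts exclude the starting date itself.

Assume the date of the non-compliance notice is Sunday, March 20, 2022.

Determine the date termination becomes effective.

April 18, 2022

The last day of the corrective action period: March 20, 2022 + 15 days = April 4, 2022.
The date termination becomes effective: April 4, 2022 + 14 days = April 18, 2022.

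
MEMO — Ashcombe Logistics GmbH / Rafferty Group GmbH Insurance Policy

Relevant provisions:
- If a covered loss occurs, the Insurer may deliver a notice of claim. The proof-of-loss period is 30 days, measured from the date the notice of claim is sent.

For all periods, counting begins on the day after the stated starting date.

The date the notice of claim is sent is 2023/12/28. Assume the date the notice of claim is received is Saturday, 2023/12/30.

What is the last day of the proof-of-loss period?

2024/01/27

The last day of the proof-of-loss period: 2023/12/28 + 30 days = 2024/01/27.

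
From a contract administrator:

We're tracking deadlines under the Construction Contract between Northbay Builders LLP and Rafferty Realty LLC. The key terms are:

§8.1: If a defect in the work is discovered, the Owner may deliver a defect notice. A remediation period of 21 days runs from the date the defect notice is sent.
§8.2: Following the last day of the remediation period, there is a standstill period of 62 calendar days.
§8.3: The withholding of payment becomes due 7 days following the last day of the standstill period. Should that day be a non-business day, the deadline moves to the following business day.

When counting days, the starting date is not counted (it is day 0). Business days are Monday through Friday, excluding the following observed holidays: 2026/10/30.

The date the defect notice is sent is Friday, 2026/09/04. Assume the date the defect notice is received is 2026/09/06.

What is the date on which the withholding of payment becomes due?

The last day of the remediation period: 2026/09/04 + 21 days = 2026/09/25.
The last day of the standstill period: 62 calendar days after 2026/09/25 is 2026/11/26.
Adding 7 calendar days to 2026/11/26 gives 2026/12/03, which is the date on which the withholding of payment becomes due. 2026/12/03 is a Thursday and is not a listed holiday, so no roll-forward applies.

2026/12/03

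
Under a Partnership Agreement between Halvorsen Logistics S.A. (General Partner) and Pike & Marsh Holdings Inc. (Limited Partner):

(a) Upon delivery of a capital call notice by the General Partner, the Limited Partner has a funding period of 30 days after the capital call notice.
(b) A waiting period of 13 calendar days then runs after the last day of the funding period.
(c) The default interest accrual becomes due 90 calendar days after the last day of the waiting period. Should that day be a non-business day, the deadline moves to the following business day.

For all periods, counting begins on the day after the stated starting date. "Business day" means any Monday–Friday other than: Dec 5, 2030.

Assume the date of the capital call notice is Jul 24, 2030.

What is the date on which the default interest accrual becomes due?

Adding 30 calendar days to Jul 24, 2030 gives Aug 23, 2030, which is the last day of the funding period.
The last day of the waiting period: Aug 23, 2030 + 13 days = Sep 5, 2030.
Adding 90 calendar days to Sep 5, 2030 gives Dec 4, 2030, which is the date on which the default interest accrual becomes due. Dec 4, 2030 is a Wednesday and is not a listed holiday, so no roll-forward applies.

Dec 4, 2030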